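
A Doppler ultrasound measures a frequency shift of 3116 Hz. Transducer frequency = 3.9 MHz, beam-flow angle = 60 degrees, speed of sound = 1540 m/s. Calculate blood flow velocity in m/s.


v = fd * c / (2 * f0 * cos(theta))
v = 3116 * 1540 / (2 * 3.9000e+06 * cos(60))
v = 1.23 m/s


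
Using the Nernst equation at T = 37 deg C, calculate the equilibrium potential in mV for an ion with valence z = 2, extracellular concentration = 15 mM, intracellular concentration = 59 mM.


E = (RT/(zF)) * ln(C_out/C_in)
T = 37 + 273.15 = 310.15 K
E = (8.314 * 310.15 / (2 * 96485)) * ln(15/59)
E = -18.3 mV


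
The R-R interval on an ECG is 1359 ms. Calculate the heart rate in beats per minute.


HR = 60 / RR_interval(s)
RR = 1359 ms = 1.359 s
HR = 60 / 1.359 = 44.15 bpm


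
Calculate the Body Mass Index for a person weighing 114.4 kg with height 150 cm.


BMI = weight / height^2
height = 150 cm = 1.5 m
BMI = 114.4 / 1.5^2
BMI = 50.84 kg/m^2


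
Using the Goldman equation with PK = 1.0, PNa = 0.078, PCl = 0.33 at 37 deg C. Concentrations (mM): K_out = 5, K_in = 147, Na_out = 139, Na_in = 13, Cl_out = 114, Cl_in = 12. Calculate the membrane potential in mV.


Vm = (RT/F)*ln((PK*Ko + PNa*Nao + PCl*Cli)/(PK*Ki + PNa*Nai + PCl*Clo))
Numer = 19.802, Denom = 185.634
Vm = -59.81 mV


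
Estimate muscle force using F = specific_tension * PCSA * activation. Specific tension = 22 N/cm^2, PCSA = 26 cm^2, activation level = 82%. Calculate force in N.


F = sigma * PCSA * activation
F = 22 * 26 * 0.82
F = 469 N


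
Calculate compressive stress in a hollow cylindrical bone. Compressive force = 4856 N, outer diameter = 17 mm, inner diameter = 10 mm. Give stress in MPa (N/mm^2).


A = pi*(r_o^2 - r_i^2)
r_o = 8.5 mm, r_i = 5 mm
A = 148.44 mm^2
sigma = F/A = 4856 / 148.44
sigma = 32.71 MPa


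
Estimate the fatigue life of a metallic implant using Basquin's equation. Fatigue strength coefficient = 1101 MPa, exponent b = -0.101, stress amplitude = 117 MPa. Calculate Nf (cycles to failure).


sigma_a = sigma_f' * (2Nf)^b
2Nf = (sigma_a/sigma_f')^(1/b)
2Nf = (117/1101)^(1/-0.101)
2Nf = 4.3613244e+09
Nf = 2.1807e+09


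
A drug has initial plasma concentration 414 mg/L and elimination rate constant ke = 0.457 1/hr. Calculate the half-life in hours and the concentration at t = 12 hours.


t_half = ln(2) / ke = 0.693147 / 0.457 = 1.517 hr
C(t) = C0 * exp(-ke*t) = 414 * exp(-0.457*12)
C(12) = 1.719 mg/L


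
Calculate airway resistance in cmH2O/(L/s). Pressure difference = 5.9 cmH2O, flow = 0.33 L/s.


R = dP / flow
R = 5.9 / 0.33
R = 17.88 cmH2O/(L/s)


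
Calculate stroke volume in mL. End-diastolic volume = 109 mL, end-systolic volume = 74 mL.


SV = EDV - ESV
SV = 109 - 74
SV = 35 mL


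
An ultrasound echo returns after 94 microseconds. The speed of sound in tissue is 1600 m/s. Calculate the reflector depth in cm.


depth = c * t / 2
t = 94 us = 9.4000e-05 s
depth = 1600 * 9.4000e-05 / 2
depth = 0.0752 m = 7.52 cm


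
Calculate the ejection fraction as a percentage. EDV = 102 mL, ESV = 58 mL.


SV = EDV - ESV = 102 - 58 = 44 mL
EF = SV/EDV * 100 = 44/102 * 100
EF = 43.14%


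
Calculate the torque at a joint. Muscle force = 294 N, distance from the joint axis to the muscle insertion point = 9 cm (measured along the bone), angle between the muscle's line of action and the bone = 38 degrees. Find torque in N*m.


Torque = F * d * sin(theta)   (moment arm = d*sin(theta))
d = 9 cm = 0.09 m
Torque = 294 * 0.09 * sin(38)
Torque = 16.29 N*m


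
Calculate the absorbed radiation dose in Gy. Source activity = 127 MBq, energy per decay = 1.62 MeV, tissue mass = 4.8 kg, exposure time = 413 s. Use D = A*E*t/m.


A = 127 MBq = 1.2700e+08 Bq
E = 1.62 MeV = 2.59524e-13 J
D = A*E*t/m = 1.2700e+08*2.59524e-13*413/4.8
D = 0.002836 Gy


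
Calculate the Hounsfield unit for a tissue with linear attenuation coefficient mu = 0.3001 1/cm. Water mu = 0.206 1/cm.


HU = ((mu_tissue - mu_water) / mu_water) * 1000
HU = ((0.3001 - 0.206) / 0.206) * 1000
HU = 456.8


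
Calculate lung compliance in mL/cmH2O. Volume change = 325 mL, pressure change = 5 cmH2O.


C = dV / dP
C = 325 / 5
C = 65 mL/cmH2O


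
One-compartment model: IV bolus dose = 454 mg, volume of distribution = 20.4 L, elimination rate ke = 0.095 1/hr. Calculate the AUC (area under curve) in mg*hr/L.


C0 = Dose/Vd = 454/20.4 = 22.2549 mg/L
AUC = C0/ke = 22.2549/0.095
AUC = 234.3 mg*hr/L


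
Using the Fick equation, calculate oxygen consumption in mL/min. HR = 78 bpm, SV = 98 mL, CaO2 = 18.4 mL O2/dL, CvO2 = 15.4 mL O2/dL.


CO = HR*SV = 78*98/1000 = 7.644 L/min
a-v O2 diff = 18.4 - 15.4 = 3 mL/dL
VO2 = CO * (CaO2-CvO2) * 10 dL/L
VO2 = 7.644 * 3 * 10
VO2 = 229.3 mL/min


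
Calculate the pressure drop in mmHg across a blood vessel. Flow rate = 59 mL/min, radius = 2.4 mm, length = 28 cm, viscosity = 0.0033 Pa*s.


dP = 8*mu*L*Q / (pi*r^4)
Q = 59 mL/min = 9.83333e-07 m^3/s
dP = 69.7377 Pa = 69.7377 / 133.322 mmHg = 0.5231 mmHg


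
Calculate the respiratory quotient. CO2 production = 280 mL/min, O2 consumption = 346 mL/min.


RQ = VCO2 / VO2
RQ = 280 / 346
RQ = 0.8092


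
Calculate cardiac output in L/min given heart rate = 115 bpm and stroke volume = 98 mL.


CO = HR * SV
CO = 115 * 98 / 1000
CO = 11.27 L/min


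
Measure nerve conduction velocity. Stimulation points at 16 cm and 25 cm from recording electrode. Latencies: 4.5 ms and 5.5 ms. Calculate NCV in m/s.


Distance = (25 - 16) / 100 = 0.09 m
dt = (5.5 - 4.5) / 1000 = 0.001 s
NCV = dist / dt = 90 m/s


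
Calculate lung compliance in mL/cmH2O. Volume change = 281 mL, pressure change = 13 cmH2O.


C = dV / dP
C = 281 / 13
C = 21.62 mL/cmH2O


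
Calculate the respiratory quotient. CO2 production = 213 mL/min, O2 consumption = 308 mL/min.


RQ = VCO2 / VO2
RQ = 213 / 308
RQ = 0.6916


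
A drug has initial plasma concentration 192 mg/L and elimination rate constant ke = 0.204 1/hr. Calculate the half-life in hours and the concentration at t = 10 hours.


t_half = ln(2) / ke = 0.693147 / 0.204 = 3.398 hr
C(t) = C0 * exp(-ke*t) = 192 * exp(-0.204*10)
C(10) = 24.97 mg/L


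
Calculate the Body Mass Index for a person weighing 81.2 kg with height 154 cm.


BMI = weight / height^2
height = 154 cm = 1.54 m
BMI = 81.2 / 1.54^2
BMI = 34.24 kg/m^2


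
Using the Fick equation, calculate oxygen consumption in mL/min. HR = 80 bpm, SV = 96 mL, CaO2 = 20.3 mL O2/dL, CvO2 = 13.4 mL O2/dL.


CO = HR*SV = 80*96/1000 = 7.68 L/min
a-v O2 diff = 20.3 - 13.4 = 6.9 mL/dL
VO2 = CO * (CaO2-CvO2) * 10 dL/L
VO2 = 7.68 * 6.9 * 10
VO2 = 529.9 mL/min


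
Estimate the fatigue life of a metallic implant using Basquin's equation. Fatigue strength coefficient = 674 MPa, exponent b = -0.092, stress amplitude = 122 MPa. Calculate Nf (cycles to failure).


sigma_a = sigma_f' * (2Nf)^b
2Nf = (sigma_a/sigma_f')^(1/b)
2Nf = (122/674)^(1/-0.092)
2Nf = 1.1707899e+08
Nf = 5.8539e+07


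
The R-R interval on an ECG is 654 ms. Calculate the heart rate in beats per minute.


HR = 60 / RR_interval(s)
RR = 654 ms = 0.654 s
HR = 60 / 0.654 = 91.74 bpm


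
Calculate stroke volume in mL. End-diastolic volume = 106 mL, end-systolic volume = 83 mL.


SV = EDV - ESV
SV = 106 - 83
SV = 23 mL


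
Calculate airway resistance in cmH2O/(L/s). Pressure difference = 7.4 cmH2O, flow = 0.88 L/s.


R = dP / flow
R = 7.4 / 0.88
R = 8.409 cmH2O/(L/s)


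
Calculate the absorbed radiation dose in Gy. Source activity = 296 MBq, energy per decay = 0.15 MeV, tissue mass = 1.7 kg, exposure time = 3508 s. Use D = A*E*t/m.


A = 296 MBq = 2.9600e+08 Bq
E = 0.15 MeV = 2.403e-14 J
D = A*E*t/m = 2.9600e+08*2.403e-14*3508/1.7
D = 0.01468 Gy


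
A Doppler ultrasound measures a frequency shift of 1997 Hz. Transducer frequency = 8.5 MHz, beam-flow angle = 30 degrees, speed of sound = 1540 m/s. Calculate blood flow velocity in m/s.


v = fd * c / (2 * f0 * cos(theta))
v = 1997 * 1540 / (2 * 8.5000e+06 * cos(30))
v = 0.2089 m/s


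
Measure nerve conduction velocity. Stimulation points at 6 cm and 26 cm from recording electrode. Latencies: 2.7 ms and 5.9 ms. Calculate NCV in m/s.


Distance = (26 - 6) / 100 = 0.2 m
dt = (5.9 - 2.7) / 1000 = 0.0032 s
NCV = dist / dt = 62.5 m/s


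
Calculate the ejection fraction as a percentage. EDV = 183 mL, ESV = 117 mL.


SV = EDV - ESV = 183 - 117 = 66 mL
EF = SV/EDV * 100 = 66/183 * 100
EF = 36.07%


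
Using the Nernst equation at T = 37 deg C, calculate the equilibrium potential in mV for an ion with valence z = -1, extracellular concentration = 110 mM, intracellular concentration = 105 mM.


E = (RT/(zF)) * ln(C_out/C_in)
T = 37 + 273.15 = 310.15 K
E = (8.314 * 310.15 / (-1 * 96485)) * ln(110/105)
E = -1.243 mV


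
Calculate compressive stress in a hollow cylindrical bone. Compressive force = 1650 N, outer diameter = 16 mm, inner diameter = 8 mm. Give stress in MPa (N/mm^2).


A = pi*(r_o^2 - r_i^2)
r_o = 8 mm, r_i = 4 mm
A = 150.796 mm^2
sigma = F/A = 1650 / 150.796
sigma = 10.94 MPa


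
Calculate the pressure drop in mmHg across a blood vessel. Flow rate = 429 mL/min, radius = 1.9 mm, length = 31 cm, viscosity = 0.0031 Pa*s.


dP = 8*mu*L*Q / (pi*r^4)
Q = 429 mL/min = 7.15e-06 m^3/s
dP = 1342.63 Pa = 1342.63 / 133.322 mmHg = 10.07 mmHg


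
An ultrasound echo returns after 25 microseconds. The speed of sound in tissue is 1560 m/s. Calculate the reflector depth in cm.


depth = c * t / 2
t = 25 us = 2.5000e-05 s
depth = 1560 * 2.5000e-05 / 2
depth = 0.0195 m = 1.95 cm


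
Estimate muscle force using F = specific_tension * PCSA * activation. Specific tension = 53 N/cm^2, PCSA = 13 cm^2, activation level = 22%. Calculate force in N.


F = sigma * PCSA * activation
F = 53 * 13 * 0.22
F = 151.6 N


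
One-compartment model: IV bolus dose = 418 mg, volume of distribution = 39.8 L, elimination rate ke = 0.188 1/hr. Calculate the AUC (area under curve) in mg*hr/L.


C0 = Dose/Vd = 418/39.8 = 10.5025 mg/L
AUC = C0/ke = 10.5025/0.188
AUC = 55.86 mg*hr/L


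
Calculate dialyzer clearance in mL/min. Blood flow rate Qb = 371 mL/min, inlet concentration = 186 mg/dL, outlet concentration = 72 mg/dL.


K = Qb * (Cb_in - Cb_out) / Cb_in
K = 371 * (186 - 72) / 186
K = 227.4 mL/min


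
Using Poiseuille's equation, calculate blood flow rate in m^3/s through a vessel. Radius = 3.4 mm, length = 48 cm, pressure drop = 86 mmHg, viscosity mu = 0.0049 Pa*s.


Q = pi*r^4*dP / (8*mu*L)
r = 0.0034 m, L = 0.48 m
dP = 86 mmHg = 11465.692 Pa
Q = 2.5582e-04 m^3/s


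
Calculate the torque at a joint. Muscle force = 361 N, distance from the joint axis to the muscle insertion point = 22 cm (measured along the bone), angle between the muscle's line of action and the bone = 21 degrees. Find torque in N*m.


Torque = F * d * sin(theta)   (moment arm = d*sin(theta))
d = 22 cm = 0.22 m
Torque = 361 * 0.22 * sin(21)
Torque = 28.46 N*m


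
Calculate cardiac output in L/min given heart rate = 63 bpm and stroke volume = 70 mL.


CO = HR * SV
CO = 63 * 70 / 1000
CO = 4.41 L/min


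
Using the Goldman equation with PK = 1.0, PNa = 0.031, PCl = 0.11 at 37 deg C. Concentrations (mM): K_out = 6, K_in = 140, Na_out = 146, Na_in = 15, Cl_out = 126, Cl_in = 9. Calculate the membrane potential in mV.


Vm = (RT/F)*ln((PK*Ko + PNa*Nao + PCl*Cli)/(PK*Ki + PNa*Nai + PCl*Clo))
Numer = 11.516, Denom = 154.325
Vm = -69.36 mV


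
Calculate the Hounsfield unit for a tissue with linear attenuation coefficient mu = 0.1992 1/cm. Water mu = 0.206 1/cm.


HU = ((mu_tissue - mu_water) / mu_water) * 1000
HU = ((0.1992 - 0.206) / 0.206) * 1000
HU = -33.01


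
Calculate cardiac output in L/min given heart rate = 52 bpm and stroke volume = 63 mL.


CO = HR * SV
CO = 52 * 63 / 1000
CO = 3.276 L/min


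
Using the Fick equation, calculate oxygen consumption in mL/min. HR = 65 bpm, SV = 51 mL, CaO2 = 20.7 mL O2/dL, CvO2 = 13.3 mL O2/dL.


CO = HR*SV = 65*51/1000 = 3.315 L/min
a-v O2 diff = 20.7 - 13.3 = 7.4 mL/dL
VO2 = CO * (CaO2-CvO2) * 10 dL/L
VO2 = 3.315 * 7.4 * 10
VO2 = 245.3 mL/min


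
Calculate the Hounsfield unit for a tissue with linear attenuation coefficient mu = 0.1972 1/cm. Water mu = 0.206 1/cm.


HU = ((mu_tissue - mu_water) / mu_water) * 1000
HU = ((0.1972 - 0.206) / 0.206) * 1000
HU = -42.72


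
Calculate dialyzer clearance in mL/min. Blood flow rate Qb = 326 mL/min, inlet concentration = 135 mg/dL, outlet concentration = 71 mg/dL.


K = Qb * (Cb_in - Cb_out) / Cb_in
K = 326 * (135 - 71) / 135
K = 154.5 mL/min


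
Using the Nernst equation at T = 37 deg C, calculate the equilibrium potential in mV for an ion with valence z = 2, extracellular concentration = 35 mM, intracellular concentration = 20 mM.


E = (RT/(zF)) * ln(C_out/C_in)
T = 37 + 273.15 = 310.15 K
E = (8.314 * 310.15 / (2 * 96485)) * ln(35/20)
E = 7.478 mV


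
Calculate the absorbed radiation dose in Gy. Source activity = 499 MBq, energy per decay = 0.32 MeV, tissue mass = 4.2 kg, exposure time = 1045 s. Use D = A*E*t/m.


A = 499 MBq = 4.9900e+08 Bq
E = 0.32 MeV = 5.1264e-14 J
D = A*E*t/m = 4.9900e+08*5.1264e-14*1045/4.2
D = 0.006365 Gy


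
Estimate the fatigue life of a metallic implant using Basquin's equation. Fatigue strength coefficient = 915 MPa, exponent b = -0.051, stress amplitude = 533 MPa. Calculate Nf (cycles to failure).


sigma_a = sigma_f' * (2Nf)^b
2Nf = (sigma_a/sigma_f')^(1/b)
2Nf = (533/915)^(1/-0.051)
2Nf = 39979.824
Nf = 1.999e+04


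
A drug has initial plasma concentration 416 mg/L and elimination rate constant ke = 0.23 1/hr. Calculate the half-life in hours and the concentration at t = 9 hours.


t_half = ln(2) / ke = 0.693147 / 0.23 = 3.014 hr
C(t) = C0 * exp(-ke*t) = 416 * exp(-0.23*9)
C(9) = 52.49 mg/L


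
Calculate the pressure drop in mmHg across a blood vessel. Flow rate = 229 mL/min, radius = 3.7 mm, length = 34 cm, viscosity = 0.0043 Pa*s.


dP = 8*mu*L*Q / (pi*r^4)
Q = 229 mL/min = 3.81667e-06 m^3/s
dP = 75.8168 Pa = 75.8168 / 133.322 mmHg = 0.5687 mmHg


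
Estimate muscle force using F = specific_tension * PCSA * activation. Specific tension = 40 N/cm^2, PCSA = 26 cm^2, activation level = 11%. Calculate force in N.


F = sigma * PCSA * activation
F = 40 * 26 * 0.11
F = 114.4 N


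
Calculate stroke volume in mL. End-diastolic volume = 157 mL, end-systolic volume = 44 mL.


SV = EDV - ESV
SV = 157 - 44
SV = 113 mL


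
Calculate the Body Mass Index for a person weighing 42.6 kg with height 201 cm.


BMI = weight / height^2
height = 201 cm = 2.01 m
BMI = 42.6 / 2.01^2
BMI = 10.54 kg/m^2


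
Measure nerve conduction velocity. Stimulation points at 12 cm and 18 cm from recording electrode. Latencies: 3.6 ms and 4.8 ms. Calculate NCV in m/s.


Distance = (18 - 12) / 100 = 0.06 m
dt = (4.8 - 3.6) / 1000 = 0.0012 s
NCV = dist / dt = 50 m/s


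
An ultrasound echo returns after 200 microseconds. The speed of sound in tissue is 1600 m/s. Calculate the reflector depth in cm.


depth = c * t / 2
t = 200 us = 2.0000e-04 s
depth = 1600 * 2.0000e-04 / 2
depth = 0.16 m = 16 cm


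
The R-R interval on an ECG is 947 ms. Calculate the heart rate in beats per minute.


HR = 60 / RR_interval(s)
RR = 947 ms = 0.947 s
HR = 60 / 0.947 = 63.36 bpm


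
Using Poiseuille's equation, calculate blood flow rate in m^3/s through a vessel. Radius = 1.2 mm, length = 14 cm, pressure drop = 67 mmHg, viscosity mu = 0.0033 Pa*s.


Q = pi*r^4*dP / (8*mu*L)
r = 0.0012 m, L = 0.14 m
dP = 67 mmHg = 8932.574 Pa
Q = 1.5744e-05 m^3/s


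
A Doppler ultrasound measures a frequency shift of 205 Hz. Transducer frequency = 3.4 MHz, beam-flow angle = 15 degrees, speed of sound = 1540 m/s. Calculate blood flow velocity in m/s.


v = fd * c / (2 * f0 * cos(theta))
v = 205 * 1540 / (2 * 3.4000e+06 * cos(15))
v = 0.04806 m/s


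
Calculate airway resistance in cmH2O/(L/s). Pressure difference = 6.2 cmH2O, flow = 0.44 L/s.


R = dP / flow
R = 6.2 / 0.44
R = 14.09 cmH2O/(L/s)


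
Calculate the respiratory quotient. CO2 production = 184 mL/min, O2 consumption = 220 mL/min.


RQ = VCO2 / VO2
RQ = 184 / 220
RQ = 0.8364


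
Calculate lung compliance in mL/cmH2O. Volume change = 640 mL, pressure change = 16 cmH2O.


C = dV / dP
C = 640 / 16
C = 40 mL/cmH2O


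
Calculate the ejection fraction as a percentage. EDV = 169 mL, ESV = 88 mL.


SV = EDV - ESV = 169 - 88 = 81 mL
EF = SV/EDV * 100 = 81/169 * 100
EF = 47.93%


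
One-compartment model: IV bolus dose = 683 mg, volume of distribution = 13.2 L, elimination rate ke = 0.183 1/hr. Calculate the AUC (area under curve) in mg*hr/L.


C0 = Dose/Vd = 683/13.2 = 51.7424 mg/L
AUC = C0/ke = 51.7424/0.183
AUC = 282.7 mg*hr/L


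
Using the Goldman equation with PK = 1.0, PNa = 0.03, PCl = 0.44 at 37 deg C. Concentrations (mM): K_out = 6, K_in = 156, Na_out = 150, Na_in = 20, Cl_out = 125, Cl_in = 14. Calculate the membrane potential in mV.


Vm = (RT/F)*ln((PK*Ko + PNa*Nao + PCl*Cli)/(PK*Ki + PNa*Nai + PCl*Clo))
Numer = 16.66, Denom = 211.6
Vm = -67.93 mV


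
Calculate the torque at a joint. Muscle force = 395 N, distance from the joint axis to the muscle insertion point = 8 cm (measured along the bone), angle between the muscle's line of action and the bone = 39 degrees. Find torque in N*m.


Torque = F * d * sin(theta)   (moment arm = d*sin(theta))
d = 8 cm = 0.08 m
Torque = 395 * 0.08 * sin(39)
Torque = 19.89 N*m


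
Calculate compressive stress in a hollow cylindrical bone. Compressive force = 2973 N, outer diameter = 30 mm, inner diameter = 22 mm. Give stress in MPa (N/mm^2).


A = pi*(r_o^2 - r_i^2)
r_o = 15 mm, r_i = 11 mm
A = 326.726 mm^2
sigma = F/A = 2973 / 326.726
sigma = 9.099 MPa


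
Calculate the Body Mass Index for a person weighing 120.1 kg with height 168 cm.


BMI = weight / height^2
height = 168 cm = 1.68 m
BMI = 120.1 / 1.68^2
BMI = 42.55 kg/m^2


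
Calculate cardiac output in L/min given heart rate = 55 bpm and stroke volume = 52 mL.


CO = HR * SV
CO = 55 * 52 / 1000
CO = 2.86 L/min


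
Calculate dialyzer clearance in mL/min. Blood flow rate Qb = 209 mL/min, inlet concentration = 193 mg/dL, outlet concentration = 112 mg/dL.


K = Qb * (Cb_in - Cb_out) / Cb_in
K = 209 * (193 - 112) / 193
K = 87.72 mL/min


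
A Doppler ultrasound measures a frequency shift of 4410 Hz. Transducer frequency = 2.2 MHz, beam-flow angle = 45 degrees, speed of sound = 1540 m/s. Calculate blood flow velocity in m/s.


v = fd * c / (2 * f0 * cos(theta))
v = 4410 * 1540 / (2 * 2.2000e+06 * cos(45))
v = 2.183 m/s


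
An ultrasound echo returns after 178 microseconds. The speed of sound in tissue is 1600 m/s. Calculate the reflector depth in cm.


depth = c * t / 2
t = 178 us = 1.7800e-04 s
depth = 1600 * 1.7800e-04 / 2
depth = 0.1424 m = 14.24 cm


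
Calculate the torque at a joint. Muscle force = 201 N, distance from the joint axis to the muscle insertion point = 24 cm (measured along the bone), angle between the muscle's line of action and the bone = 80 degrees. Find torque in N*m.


Torque = F * d * sin(theta)   (moment arm = d*sin(theta))
d = 24 cm = 0.24 m
Torque = 201 * 0.24 * sin(80)
Torque = 47.51 N*m


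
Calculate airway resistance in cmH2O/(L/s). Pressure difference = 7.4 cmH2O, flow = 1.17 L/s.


R = dP / flow
R = 7.4 / 1.17
R = 6.325 cmH2O/(L/s)


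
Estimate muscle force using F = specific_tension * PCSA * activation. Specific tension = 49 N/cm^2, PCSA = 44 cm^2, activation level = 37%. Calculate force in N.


F = sigma * PCSA * activation
F = 49 * 44 * 0.37
F = 797.7 N


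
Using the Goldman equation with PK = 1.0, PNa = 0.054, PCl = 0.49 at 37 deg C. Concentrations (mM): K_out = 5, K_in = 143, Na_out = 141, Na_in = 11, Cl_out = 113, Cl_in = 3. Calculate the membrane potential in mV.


Vm = (RT/F)*ln((PK*Ko + PNa*Nao + PCl*Cli)/(PK*Ki + PNa*Nai + PCl*Clo))
Numer = 14.084, Denom = 198.964
Vm = -70.77 mV


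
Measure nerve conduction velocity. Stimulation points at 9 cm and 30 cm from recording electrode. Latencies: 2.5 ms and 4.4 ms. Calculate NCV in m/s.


Distance = (30 - 9) / 100 = 0.21 m
dt = (4.4 - 2.5) / 1000 = 0.0019 s
NCV = dist / dt = 110.5 m/s


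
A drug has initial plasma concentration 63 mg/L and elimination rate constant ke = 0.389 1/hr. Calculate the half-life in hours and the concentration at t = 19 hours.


t_half = ln(2) / ke = 0.693147 / 0.389 = 1.782 hr
C(t) = C0 * exp(-ke*t) = 63 * exp(-0.389*19)
C(19) = 0.03886 mg/L


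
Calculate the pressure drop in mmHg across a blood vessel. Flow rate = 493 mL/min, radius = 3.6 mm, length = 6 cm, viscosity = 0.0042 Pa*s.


dP = 8*mu*L*Q / (pi*r^4)
Q = 493 mL/min = 8.21667e-06 m^3/s
dP = 31.3925 Pa = 31.3925 / 133.322 mmHg = 0.2355 mmHg


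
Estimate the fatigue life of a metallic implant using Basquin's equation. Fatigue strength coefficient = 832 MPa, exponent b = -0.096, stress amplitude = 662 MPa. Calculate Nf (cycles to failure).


sigma_a = sigma_f' * (2Nf)^b
2Nf = (sigma_a/sigma_f')^(1/b)
2Nf = (662/832)^(1/-0.096)
2Nf = 10.814686
Nf = 5.407


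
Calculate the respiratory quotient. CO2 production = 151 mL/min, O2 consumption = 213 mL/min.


RQ = VCO2 / VO2
RQ = 151 / 213
RQ = 0.7089


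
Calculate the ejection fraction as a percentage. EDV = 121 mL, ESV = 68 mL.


SV = EDV - ESV = 121 - 68 = 53 mL
EF = SV/EDV * 100 = 53/121 * 100
EF = 43.8%


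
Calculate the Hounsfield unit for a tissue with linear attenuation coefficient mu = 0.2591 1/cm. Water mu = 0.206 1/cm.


HU = ((mu_tissue - mu_water) / mu_water) * 1000
HU = ((0.2591 - 0.206) / 0.206) * 1000
HU = 257.8


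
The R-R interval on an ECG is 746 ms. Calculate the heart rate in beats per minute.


HR = 60 / RR_interval(s)
RR = 746 ms = 0.746 s
HR = 60 / 0.746 = 80.43 bpm


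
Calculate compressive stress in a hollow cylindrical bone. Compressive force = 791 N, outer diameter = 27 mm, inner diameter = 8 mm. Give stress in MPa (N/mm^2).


A = pi*(r_o^2 - r_i^2)
r_o = 13.5 mm, r_i = 4 mm
A = 522.29 mm^2
sigma = F/A = 791 / 522.29
sigma = 1.514 MPa


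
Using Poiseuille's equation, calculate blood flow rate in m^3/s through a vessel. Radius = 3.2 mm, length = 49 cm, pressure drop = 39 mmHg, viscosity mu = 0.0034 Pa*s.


Q = pi*r^4*dP / (8*mu*L)
r = 0.0032 m, L = 0.49 m
dP = 39 mmHg = 5199.558 Pa
Q = 1.2851e-04 m^3/s


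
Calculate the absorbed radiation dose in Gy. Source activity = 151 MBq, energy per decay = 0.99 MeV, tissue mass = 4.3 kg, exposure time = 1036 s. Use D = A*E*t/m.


A = 151 MBq = 1.5100e+08 Bq
E = 0.99 MeV = 1.58598e-13 J
D = A*E*t/m = 1.5100e+08*1.58598e-13*1036/4.3
D = 0.00577 Gy


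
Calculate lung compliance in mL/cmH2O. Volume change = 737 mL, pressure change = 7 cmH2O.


C = dV / dP
C = 737 / 7
C = 105.3 mL/cmH2O


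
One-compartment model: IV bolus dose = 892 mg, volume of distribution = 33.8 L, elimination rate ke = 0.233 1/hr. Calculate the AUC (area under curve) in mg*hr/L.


C0 = Dose/Vd = 892/33.8 = 26.3905 mg/L
AUC = C0/ke = 26.3905/0.233
AUC = 113.3 mg*hr/L


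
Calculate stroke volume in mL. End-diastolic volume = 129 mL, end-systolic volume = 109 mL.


SV = EDV - ESV
SV = 129 - 109
SV = 20 mL


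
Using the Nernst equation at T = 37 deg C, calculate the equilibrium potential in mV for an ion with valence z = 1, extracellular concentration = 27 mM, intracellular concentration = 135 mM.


E = (RT/(zF)) * ln(C_out/C_in)
T = 37 + 273.15 = 310.15 K
E = (8.314 * 310.15 / (1 * 96485)) * ln(27/135)
E = -43.01 mV


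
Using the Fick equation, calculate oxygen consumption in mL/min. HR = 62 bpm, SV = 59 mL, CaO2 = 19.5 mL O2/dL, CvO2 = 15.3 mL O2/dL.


CO = HR*SV = 62*59/1000 = 3.658 L/min
a-v O2 diff = 19.5 - 15.3 = 4.2 mL/dL
VO2 = CO * (CaO2-CvO2) * 10 dL/L
VO2 = 3.658 * 4.2 * 10
VO2 = 153.6 mL/min


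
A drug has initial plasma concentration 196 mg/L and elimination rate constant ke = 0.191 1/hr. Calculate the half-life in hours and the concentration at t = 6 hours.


t_half = ln(2) / ke = 0.693147 / 0.191 = 3.629 hr
C(t) = C0 * exp(-ke*t) = 196 * exp(-0.191*6)
C(6) = 62.31 mg/L


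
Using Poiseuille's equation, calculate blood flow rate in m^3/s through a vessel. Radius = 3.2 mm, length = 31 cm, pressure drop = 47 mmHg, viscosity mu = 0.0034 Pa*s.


Q = pi*r^4*dP / (8*mu*L)
r = 0.0032 m, L = 0.31 m
dP = 47 mmHg = 6266.134 Pa
Q = 2.4480e-04 m^3/s


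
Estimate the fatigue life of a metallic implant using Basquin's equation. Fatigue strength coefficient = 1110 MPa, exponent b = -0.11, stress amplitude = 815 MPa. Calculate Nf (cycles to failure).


sigma_a = sigma_f' * (2Nf)^b
2Nf = (sigma_a/sigma_f')^(1/b)
2Nf = (815/1110)^(1/-0.11)
2Nf = 16.583843
Nf = 8.292


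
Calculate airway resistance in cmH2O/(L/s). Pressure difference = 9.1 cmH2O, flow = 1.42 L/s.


R = dP / flow
R = 9.1 / 1.42
R = 6.408 cmH2O/(L/s)


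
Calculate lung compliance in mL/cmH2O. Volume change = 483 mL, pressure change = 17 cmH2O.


C = dV / dP
C = 483 / 17
C = 28.41 mL/cmH2O


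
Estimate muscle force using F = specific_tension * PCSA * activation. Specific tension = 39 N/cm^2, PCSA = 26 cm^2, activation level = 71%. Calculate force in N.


F = sigma * PCSA * activation
F = 39 * 26 * 0.71
F = 719.9 N


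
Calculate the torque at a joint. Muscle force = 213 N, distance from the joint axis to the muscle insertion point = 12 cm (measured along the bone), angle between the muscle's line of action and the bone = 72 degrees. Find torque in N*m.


Torque = F * d * sin(theta)   (moment arm = d*sin(theta))
d = 12 cm = 0.12 m
Torque = 213 * 0.12 * sin(72)
Torque = 24.31 N*m


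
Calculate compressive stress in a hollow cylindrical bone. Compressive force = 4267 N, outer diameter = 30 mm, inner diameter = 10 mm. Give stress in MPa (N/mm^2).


A = pi*(r_o^2 - r_i^2)
r_o = 15 mm, r_i = 5 mm
A = 628.319 mm^2
sigma = F/A = 4267 / 628.319
sigma = 6.791 MPa


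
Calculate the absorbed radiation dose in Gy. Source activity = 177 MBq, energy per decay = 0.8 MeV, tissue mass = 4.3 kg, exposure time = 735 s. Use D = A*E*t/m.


A = 177 MBq = 1.7700e+08 Bq
E = 0.8 MeV = 1.2816e-13 J
D = A*E*t/m = 1.7700e+08*1.2816e-13*735/4.3
D = 0.003877 Gy


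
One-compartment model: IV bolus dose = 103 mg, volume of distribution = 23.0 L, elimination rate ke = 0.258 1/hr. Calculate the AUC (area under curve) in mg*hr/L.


C0 = Dose/Vd = 103/23.0 = 4.47826 mg/L
AUC = C0/ke = 4.47826/0.258
AUC = 17.36 mg*hr/L


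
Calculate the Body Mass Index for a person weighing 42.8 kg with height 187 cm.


BMI = weight / height^2
height = 187 cm = 1.87 m
BMI = 42.8 / 1.87^2
BMI = 12.24 kg/m^2


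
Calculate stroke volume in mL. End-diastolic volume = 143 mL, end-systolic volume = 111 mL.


SV = EDV - ESV
SV = 143 - 111
SV = 32 mL


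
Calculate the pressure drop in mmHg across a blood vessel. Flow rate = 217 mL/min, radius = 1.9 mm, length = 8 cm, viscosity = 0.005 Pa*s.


dP = 8*mu*L*Q / (pi*r^4)
Q = 217 mL/min = 3.61667e-06 m^3/s
dP = 282.68 Pa = 282.68 / 133.322 mmHg = 2.12 mmHg


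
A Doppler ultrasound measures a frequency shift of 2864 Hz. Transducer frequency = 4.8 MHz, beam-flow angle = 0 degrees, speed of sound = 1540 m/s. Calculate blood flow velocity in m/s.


v = fd * c / (2 * f0 * cos(theta))
v = 2864 * 1540 / (2 * 4.8000e+06 * cos(0))
v = 0.4594 m/s


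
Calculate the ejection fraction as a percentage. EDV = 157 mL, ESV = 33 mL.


SV = EDV - ESV = 157 - 33 = 124 mL
EF = SV/EDV * 100 = 124/157 * 100
EF = 78.98%


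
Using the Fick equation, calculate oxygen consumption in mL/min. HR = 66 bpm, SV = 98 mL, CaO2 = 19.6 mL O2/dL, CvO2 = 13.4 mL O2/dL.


CO = HR*SV = 66*98/1000 = 6.468 L/min
a-v O2 diff = 19.6 - 13.4 = 6.2 mL/dL
VO2 = CO * (CaO2-CvO2) * 10 dL/L
VO2 = 6.468 * 6.2 * 10
VO2 = 401 mL/min


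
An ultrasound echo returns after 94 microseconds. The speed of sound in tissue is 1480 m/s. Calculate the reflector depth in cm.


depth = c * t / 2
t = 94 us = 9.4000e-05 s
depth = 1480 * 9.4000e-05 / 2
depth = 0.06956 m = 6.956 cm


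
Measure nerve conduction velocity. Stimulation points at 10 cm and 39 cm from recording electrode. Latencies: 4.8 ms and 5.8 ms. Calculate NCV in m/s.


Distance = (39 - 10) / 100 = 0.29 m
dt = (5.8 - 4.8) / 1000 = 0.001 s
NCV = dist / dt = 290 m/s


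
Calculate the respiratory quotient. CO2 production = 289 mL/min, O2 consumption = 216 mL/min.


RQ = VCO2 / VO2
RQ = 289 / 216
RQ = 1.338


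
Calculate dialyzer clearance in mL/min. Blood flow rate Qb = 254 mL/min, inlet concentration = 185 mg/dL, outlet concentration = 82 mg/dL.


K = Qb * (Cb_in - Cb_out) / Cb_in
K = 254 * (185 - 82) / 185
K = 141.4 mL/min


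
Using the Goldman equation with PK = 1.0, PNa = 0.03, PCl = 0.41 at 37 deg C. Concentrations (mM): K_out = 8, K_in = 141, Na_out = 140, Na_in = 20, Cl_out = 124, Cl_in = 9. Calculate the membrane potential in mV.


Vm = (RT/F)*ln((PK*Ko + PNa*Nao + PCl*Cli)/(PK*Ki + PNa*Nai + PCl*Clo))
Numer = 15.89, Denom = 192.44
Vm = -66.66 mV


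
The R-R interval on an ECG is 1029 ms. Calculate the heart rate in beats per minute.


HR = 60 / RR_interval(s)
RR = 1029 ms = 1.029 s
HR = 60 / 1.029 = 58.31 bpm


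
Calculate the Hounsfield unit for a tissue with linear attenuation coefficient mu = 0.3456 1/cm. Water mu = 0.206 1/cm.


HU = ((mu_tissue - mu_water) / mu_water) * 1000
HU = ((0.3456 - 0.206) / 0.206) * 1000
HU = 677.7


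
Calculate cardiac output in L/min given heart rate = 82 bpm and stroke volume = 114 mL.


CO = HR * SV
CO = 82 * 114 / 1000
CO = 9.348 L/min


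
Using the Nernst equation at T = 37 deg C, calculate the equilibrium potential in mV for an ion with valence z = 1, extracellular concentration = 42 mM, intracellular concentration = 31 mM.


E = (RT/(zF)) * ln(C_out/C_in)
T = 37 + 273.15 = 310.15 K
E = (8.314 * 310.15 / (1 * 96485)) * ln(42/31)
E = 8.116 mV


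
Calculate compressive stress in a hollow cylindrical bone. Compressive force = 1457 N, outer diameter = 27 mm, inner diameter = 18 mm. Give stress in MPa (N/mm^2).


A = pi*(r_o^2 - r_i^2)
r_o = 13.5 mm, r_i = 9 mm
A = 318.086 mm^2
sigma = F/A = 1457 / 318.086
sigma = 4.581 MPa


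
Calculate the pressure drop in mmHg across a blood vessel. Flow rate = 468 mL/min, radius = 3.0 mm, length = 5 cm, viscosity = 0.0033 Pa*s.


dP = 8*mu*L*Q / (pi*r^4)
Q = 468 mL/min = 7.8e-06 m^3/s
dP = 40.4607 Pa = 40.4607 / 133.322 mmHg = 0.3035 mmHg


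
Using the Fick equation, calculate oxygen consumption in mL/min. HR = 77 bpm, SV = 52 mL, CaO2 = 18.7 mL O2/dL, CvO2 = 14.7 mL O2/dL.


CO = HR*SV = 77*52/1000 = 4.004 L/min
a-v O2 diff = 18.7 - 14.7 = 4 mL/dL
VO2 = CO * (CaO2-CvO2) * 10 dL/L
VO2 = 4.004 * 4 * 10
VO2 = 160.2 mL/min


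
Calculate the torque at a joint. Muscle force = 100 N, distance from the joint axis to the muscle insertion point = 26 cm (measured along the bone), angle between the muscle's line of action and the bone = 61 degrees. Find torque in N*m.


Torque = F * d * sin(theta)   (moment arm = d*sin(theta))
d = 26 cm = 0.26 m
Torque = 100 * 0.26 * sin(61)
Torque = 22.74 N*m


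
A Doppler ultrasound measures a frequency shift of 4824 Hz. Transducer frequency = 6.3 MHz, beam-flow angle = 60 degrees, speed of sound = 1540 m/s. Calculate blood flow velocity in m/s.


v = fd * c / (2 * f0 * cos(theta))
v = 4824 * 1540 / (2 * 6.3000e+06 * cos(60))
v = 1.179 m/s


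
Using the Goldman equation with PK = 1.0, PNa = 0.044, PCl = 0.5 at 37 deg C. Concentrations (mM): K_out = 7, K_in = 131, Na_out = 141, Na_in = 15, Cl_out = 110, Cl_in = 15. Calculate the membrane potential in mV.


Vm = (RT/F)*ln((PK*Ko + PNa*Nao + PCl*Cli)/(PK*Ki + PNa*Nai + PCl*Clo))
Numer = 20.704, Denom = 186.66
Vm = -58.77 mV


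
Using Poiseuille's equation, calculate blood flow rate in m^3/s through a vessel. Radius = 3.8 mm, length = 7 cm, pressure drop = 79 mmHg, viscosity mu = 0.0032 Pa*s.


Q = pi*r^4*dP / (8*mu*L)
r = 0.0038 m, L = 0.07 m
dP = 79 mmHg = 10532.438 Pa
Q = 0.00385 m^3/s


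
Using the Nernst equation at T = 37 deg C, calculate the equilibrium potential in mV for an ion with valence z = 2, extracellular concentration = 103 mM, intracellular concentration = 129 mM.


E = (RT/(zF)) * ln(C_out/C_in)
T = 37 + 273.15 = 310.15 K
E = (8.314 * 310.15 / (2 * 96485)) * ln(103/129)
E = -3.008 mV


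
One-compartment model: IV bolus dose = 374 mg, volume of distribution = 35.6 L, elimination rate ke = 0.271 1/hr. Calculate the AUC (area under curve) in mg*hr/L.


C0 = Dose/Vd = 374/35.6 = 10.5056 mg/L
AUC = C0/ke = 10.5056/0.271
AUC = 38.77 mg*hr/L


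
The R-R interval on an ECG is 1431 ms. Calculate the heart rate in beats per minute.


HR = 60 / RR_interval(s)
RR = 1431 ms = 1.431 s
HR = 60 / 1.431 = 41.93 bpm


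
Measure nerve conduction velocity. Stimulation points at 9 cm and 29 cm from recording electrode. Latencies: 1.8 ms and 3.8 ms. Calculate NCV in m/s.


Distance = (29 - 9) / 100 = 0.2 m
dt = (3.8 - 1.8) / 1000 = 0.002 s
NCV = dist / dt = 100 m/s


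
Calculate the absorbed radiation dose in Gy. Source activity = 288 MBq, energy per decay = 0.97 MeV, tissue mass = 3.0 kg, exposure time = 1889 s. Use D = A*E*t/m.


A = 288 MBq = 2.8800e+08 Bq
E = 0.97 MeV = 1.55394e-13 J
D = A*E*t/m = 2.8800e+08*1.55394e-13*1889/3.0
D = 0.02818 Gy


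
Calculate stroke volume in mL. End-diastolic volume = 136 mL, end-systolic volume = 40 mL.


SV = EDV - ESV
SV = 136 - 40
SV = 96 mL


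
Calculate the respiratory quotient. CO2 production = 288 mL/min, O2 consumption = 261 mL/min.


RQ = VCO2 / VO2
RQ = 288 / 261
RQ = 1.103


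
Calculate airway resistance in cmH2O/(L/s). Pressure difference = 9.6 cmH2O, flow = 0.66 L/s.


R = dP / flow
R = 9.6 / 0.66
R = 14.55 cmH2O/(L/s)


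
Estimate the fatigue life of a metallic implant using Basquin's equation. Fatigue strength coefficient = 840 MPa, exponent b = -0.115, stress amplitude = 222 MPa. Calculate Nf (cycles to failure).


sigma_a = sigma_f' * (2Nf)^b
2Nf = (sigma_a/sigma_f')^(1/b)
2Nf = (222/840)^(1/-0.115)
2Nf = 106034.25
Nf = 5.302e+04


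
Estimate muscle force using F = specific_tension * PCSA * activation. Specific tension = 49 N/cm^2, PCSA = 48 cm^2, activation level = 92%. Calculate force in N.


F = sigma * PCSA * activation
F = 49 * 48 * 0.92
F = 2164 N


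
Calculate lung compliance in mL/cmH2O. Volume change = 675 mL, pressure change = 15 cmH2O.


C = dV / dP
C = 675 / 15
C = 45 mL/cmH2O


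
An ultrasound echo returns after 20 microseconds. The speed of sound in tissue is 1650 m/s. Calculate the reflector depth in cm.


depth = c * t / 2
t = 20 us = 2.0000e-05 s
depth = 1650 * 2.0000e-05 / 2
depth = 0.0165 m = 1.65 cm


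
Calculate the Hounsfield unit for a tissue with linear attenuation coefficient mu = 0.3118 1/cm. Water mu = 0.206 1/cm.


HU = ((mu_tissue - mu_water) / mu_water) * 1000
HU = ((0.3118 - 0.206) / 0.206) * 1000
HU = 513.6


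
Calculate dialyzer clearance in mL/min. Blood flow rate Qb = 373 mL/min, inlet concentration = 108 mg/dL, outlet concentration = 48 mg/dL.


K = Qb * (Cb_in - Cb_out) / Cb_in
K = 373 * (108 - 48) / 108
K = 207.2 mL/min


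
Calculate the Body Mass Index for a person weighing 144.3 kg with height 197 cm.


BMI = weight / height^2
height = 197 cm = 1.97 m
BMI = 144.3 / 1.97^2
BMI = 37.18 kg/m^2


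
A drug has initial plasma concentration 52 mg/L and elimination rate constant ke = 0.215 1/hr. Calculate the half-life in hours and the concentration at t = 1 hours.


t_half = ln(2) / ke = 0.693147 / 0.215 = 3.224 hr
C(t) = C0 * exp(-ke*t) = 52 * exp(-0.215*1)
C(1) = 41.94 mg/L


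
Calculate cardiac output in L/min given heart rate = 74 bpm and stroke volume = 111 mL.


CO = HR * SV
CO = 74 * 111 / 1000
CO = 8.214 L/min


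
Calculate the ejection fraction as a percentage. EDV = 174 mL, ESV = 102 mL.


SV = EDV - ESV = 174 - 102 = 72 mL
EF = SV/EDV * 100 = 72/174 * 100
EF = 41.38%


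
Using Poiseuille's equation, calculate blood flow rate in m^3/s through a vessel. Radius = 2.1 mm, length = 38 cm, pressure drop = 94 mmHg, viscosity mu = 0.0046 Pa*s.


Q = pi*r^4*dP / (8*mu*L)
r = 0.0021 m, L = 0.38 m
dP = 94 mmHg = 12532.268 Pa
Q = 5.4755e-05 m^3/s


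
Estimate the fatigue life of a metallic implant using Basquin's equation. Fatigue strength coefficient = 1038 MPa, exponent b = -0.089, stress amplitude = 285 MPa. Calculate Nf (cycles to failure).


sigma_a = sigma_f' * (2Nf)^b
2Nf = (sigma_a/sigma_f')^(1/b)
2Nf = (285/1038)^(1/-0.089)
2Nf = 2029230.5
Nf = 1.0146e+06


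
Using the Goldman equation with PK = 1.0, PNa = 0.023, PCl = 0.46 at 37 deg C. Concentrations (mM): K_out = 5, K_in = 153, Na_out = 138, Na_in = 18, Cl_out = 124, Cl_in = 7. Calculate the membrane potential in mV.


Vm = (RT/F)*ln((PK*Ko + PNa*Nao + PCl*Cli)/(PK*Ki + PNa*Nai + PCl*Clo))
Numer = 11.394, Denom = 210.454
Vm = -77.94 mV


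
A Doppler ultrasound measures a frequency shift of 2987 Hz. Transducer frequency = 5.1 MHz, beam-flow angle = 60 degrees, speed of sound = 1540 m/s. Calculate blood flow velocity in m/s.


v = fd * c / (2 * f0 * cos(theta))
v = 2987 * 1540 / (2 * 5.1000e+06 * cos(60))
v = 0.902 m/s


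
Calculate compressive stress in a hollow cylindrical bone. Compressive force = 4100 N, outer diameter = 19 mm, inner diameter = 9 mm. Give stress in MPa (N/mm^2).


A = pi*(r_o^2 - r_i^2)
r_o = 9.5 mm, r_i = 4.5 mm
A = 219.911 mm^2
sigma = F/A = 4100 / 219.911
sigma = 18.64 MPa


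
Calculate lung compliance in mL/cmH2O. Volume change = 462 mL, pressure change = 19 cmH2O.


C = dV / dP
C = 462 / 19
C = 24.32 mL/cmH2O


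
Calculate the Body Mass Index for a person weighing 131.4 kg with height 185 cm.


BMI = weight / height^2
height = 185 cm = 1.85 m
BMI = 131.4 / 1.85^2
BMI = 38.39 kg/m^2


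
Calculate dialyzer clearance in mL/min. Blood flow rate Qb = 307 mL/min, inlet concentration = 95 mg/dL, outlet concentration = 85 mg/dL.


K = Qb * (Cb_in - Cb_out) / Cb_in
K = 307 * (95 - 85) / 95
K = 32.32 mL/min


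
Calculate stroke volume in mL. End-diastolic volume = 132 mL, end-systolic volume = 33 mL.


SV = EDV - ESV
SV = 132 - 33
SV = 99 mL


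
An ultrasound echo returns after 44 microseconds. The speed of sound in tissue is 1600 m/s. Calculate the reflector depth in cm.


depth = c * t / 2
t = 44 us = 4.4000e-05 s
depth = 1600 * 4.4000e-05 / 2
depth = 0.0352 m = 3.52 cm


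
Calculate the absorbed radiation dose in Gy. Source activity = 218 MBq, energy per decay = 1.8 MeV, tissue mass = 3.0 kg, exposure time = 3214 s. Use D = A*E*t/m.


A = 218 MBq = 2.1800e+08 Bq
E = 1.8 MeV = 2.8836e-13 J
D = A*E*t/m = 2.1800e+08*2.8836e-13*3214/3.0
D = 0.06735 Gy


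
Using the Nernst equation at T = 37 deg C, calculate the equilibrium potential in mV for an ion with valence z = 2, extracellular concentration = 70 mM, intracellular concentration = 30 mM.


E = (RT/(zF)) * ln(C_out/C_in)
T = 37 + 273.15 = 310.15 K
E = (8.314 * 310.15 / (2 * 96485)) * ln(70/30)
E = 11.32 mV


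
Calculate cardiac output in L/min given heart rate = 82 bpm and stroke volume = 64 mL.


CO = HR * SV
CO = 82 * 64 / 1000
CO = 5.248 L/min


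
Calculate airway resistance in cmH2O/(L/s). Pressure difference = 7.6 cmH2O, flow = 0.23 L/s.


R = dP / flow
R = 7.6 / 0.23
R = 33.04 cmH2O/(L/s)


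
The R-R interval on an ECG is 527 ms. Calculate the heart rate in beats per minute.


HR = 60 / RR_interval(s)
RR = 527 ms = 0.527 s
HR = 60 / 0.527 = 113.9 bpm


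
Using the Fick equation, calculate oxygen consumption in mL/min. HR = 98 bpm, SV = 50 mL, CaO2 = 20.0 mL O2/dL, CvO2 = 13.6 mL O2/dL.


CO = HR*SV = 98*50/1000 = 4.9 L/min
a-v O2 diff = 20.0 - 13.6 = 6.4 mL/dL
VO2 = CO * (CaO2-CvO2) * 10 dL/L
VO2 = 4.9 * 6.4 * 10
VO2 = 313.6 mL/min
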